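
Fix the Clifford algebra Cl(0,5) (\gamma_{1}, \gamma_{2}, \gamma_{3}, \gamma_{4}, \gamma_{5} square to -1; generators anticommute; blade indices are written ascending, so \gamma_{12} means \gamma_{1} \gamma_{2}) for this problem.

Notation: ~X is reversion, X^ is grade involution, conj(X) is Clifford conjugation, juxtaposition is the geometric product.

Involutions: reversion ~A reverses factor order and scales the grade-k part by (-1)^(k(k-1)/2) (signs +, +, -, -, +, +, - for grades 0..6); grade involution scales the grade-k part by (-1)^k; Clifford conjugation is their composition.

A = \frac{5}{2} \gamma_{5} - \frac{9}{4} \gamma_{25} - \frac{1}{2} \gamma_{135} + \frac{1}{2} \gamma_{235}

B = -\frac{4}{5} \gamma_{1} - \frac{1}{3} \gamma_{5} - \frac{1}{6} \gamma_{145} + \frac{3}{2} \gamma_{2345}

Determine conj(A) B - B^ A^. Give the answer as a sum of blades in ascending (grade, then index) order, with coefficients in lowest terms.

first term: -\frac{5}{6} + \frac{3}{4} \gamma_{2} - \frac{3}{4} \gamma_{4} - \frac{1}{6} \gamma_{13} - \frac{5}{12} \gamma_{14} - 2 \gamma_{15} + \frac{1}{6} \gamma_{23} - \frac{83}{24} \gamma_{34} - \frac{2}{5} \gamma_{35} - \frac{9}{8} \gamma_{124} - \frac{9}{5} \gamma_{125} - \frac{15}{4} \gamma_{234} + \frac{1}{12} \gamma_{1234} + \frac{2}{5} \gamma_{1235}
second term: \frac{5}{6} - \frac{3}{4} \gamma_{2} - \frac{3}{4} \gamma_{4} - \frac{1}{6} \gamma_{13} + \frac{5}{12} \gamma_{14} - 2 \gamma_{15} + \frac{1}{6} \gamma_{23} + \frac{83}{24} \gamma_{34} - \frac{2}{5} \gamma_{35} + \frac{9}{8} \gamma_{124} - \frac{9}{5} \gamma_{125} + \frac{15}{4} \gamma_{234} + \frac{1}{12} \gamma_{1234} - \frac{2}{5} \gamma_{1235}
Answer: -\frac{5}{3} + \frac{3}{2} \gamma_{2} - \frac{5}{6} \gamma_{14} - \frac{83}{12} \gamma_{34} - \frac{9}{4} \gamma_{124} - \frac{15}{2} \gamma_{234} + \frac{4}{5} \gamma_{1235}


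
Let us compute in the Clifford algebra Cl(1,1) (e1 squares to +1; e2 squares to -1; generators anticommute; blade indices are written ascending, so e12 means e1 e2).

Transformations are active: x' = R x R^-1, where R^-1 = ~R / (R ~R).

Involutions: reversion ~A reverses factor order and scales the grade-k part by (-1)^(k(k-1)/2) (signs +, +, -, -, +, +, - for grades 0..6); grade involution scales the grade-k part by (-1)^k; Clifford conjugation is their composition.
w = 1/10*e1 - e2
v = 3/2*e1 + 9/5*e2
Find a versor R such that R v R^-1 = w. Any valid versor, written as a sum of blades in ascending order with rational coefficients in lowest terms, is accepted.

Reasoning: v^2 = w^2 = -99/100 since conjugation preserves the quadratic form; R = v + w = 8/5*e1 + 4/5*e2 is then valid when invertible, keeping its own part and reversing (v - w)/2.
Answer: 8/5*e1 + 4/5*e2


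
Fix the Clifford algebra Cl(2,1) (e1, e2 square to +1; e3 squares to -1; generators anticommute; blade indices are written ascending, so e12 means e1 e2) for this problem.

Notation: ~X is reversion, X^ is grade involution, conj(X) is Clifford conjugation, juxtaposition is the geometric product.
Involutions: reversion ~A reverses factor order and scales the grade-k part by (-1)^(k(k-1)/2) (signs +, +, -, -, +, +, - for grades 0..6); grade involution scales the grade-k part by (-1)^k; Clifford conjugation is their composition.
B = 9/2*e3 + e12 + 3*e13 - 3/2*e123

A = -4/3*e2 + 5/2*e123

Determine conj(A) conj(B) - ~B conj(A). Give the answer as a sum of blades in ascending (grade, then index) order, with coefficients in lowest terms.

first term: -15/4 + 4/3*e1 + 15/2*e2 + 5/2*e3 + 45/4*e12 + 2*e13 - 6*e23 + 4*e123
second term: 15/4 - 4/3*e1 + 15/2*e2 + 5/2*e3 - 45/4*e12 - 2*e13 - 6*e23 + 4*e123
Answer: -15/2 + 8/3*e1 + 45/2*e12 + 4*e13


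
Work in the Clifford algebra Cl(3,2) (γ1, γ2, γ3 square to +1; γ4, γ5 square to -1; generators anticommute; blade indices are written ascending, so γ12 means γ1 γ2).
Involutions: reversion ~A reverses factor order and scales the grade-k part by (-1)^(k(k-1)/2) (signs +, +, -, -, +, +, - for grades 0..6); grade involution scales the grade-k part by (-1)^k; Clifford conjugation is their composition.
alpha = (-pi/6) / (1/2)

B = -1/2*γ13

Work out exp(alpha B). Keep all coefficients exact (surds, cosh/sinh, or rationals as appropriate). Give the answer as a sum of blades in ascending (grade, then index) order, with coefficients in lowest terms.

B^2 = (-1/2)^2*(γ13)^2 = 1/4*(-1) = -1/4 (a basis 2-blade squares to minus the product of its generators' squares).
B^2 = -1/4 — since the square is negative, the closed form is circular: l = 1/2, alpha*l = -pi/6, so exp(alpha B) = cos(-pi/6) + (sin(-pi/6)/(1/2))*B = sqrt(3)/2 + (-1)*B.
Answer: sqrt(3)/2 + 1/2*γ13


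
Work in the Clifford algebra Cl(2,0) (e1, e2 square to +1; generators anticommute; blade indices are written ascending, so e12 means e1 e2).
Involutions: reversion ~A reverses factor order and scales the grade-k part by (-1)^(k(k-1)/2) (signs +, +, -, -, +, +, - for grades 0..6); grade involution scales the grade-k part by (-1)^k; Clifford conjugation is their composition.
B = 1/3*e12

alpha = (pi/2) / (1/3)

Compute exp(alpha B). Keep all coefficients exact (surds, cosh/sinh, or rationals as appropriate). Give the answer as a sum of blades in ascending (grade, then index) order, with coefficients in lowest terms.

B^2 = (1/3)^2*(e12)^2 = 1/9*(-1) = -1/9 (a basis 2-blade squares to minus the product of its generators' squares).
B^2 = -1/9 — a negative square means the series sums to a rotation: l = 1/3, alpha*l = pi/2, so exp(alpha B) = cos(pi/2) + (sin(pi/2)/(1/3))*B = 0 + (3)*B.
Answer: e12


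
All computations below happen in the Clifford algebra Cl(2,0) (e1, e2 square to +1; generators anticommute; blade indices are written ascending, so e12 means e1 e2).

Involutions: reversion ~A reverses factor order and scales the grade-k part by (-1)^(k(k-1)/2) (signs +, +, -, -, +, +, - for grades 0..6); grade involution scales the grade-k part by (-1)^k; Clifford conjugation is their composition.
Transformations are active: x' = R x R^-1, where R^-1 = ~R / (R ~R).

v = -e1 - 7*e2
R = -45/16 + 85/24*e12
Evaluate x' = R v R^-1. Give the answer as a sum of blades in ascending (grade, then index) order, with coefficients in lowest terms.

~R = -45/16 - 85/24*e12, and R ~R = 47125/2304, so R^-1 = ~R / (47125/2304).
R v = -1055/48*e1 + 1115/48*e2
Answer: 13279/1885*e1 + 1153/1885*e2


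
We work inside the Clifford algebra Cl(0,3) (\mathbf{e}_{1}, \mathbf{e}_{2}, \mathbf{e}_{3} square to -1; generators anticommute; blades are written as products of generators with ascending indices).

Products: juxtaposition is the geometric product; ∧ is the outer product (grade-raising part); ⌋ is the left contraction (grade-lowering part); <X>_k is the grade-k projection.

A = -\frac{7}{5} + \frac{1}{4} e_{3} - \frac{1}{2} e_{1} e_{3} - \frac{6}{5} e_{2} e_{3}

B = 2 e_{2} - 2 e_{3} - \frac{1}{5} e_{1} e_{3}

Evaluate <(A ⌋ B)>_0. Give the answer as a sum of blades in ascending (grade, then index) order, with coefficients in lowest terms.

step 1: \frac{2}{5} - \frac{1}{20} e_{1} - \frac{14}{5} e_{2} + \frac{14}{5} e_{3} + \frac{7}{25} e_{1} e_{3}
step 2: \frac{2}{5}
Answer: \frac{2}{5}


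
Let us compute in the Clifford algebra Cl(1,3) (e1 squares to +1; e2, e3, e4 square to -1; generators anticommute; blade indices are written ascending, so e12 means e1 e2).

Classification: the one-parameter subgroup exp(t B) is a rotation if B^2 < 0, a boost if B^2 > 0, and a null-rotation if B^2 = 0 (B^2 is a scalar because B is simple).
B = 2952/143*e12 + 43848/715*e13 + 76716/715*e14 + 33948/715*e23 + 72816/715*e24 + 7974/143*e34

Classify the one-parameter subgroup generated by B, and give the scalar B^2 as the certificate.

B^2 term by term: the squares give (2952/143)^2*(e12)^2 + (43848/715)^2*(e13)^2 + (76716/715)^2*(e14)^2 + (33948/715)^2*(e23)^2 + (72816/715)^2*(e24)^2 + (7974/143)^2*(e34)^2 = 8714304/20449*(+1) + 1922647104/511225*(+1) + 5885344656/511225*(+1) + 1152466704/511225*(-1) + 5302169856/511225*(-1) + 63584676/20449*(-1) = -36 (each basis 2-blade squares to minus the product of its generators' squares); cross terms between blades sharing an index anticommute and cancel; the commuting (index-disjoint) pairs give grade-4 terms 2*c*c'*(blade product), which cancel blade by blade — e1234: 47078496/20449 - 6385671936/511225 + 5208709536/511225 = 0 — confirming B is simple. So B^2 = -36.
Answer: rotation, certificate B^2 = -36. No conjugation can change B^2 = -36; the sign gives the class.


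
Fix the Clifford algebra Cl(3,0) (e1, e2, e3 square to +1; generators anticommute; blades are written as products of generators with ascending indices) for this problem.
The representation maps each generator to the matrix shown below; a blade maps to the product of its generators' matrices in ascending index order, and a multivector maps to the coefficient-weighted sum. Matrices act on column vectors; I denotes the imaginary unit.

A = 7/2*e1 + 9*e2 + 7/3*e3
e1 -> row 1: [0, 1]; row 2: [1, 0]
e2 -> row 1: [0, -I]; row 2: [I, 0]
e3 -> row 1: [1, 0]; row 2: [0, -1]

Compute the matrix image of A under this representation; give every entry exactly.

M = (7/2)*rho(e1) + (9)*rho(e2) + (7/3)*rho(e3), summed entrywise:
Answer: row 1: [7/3, 7/2 - 9*I]; row 2: [7/2 + 9*I, -7/3]


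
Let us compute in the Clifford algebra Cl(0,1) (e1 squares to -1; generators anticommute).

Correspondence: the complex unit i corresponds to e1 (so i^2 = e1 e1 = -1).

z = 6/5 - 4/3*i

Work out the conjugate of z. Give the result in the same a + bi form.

In blades: z = 6/5 - 4/3*e1.
Conjugation here is Clifford conjugation: the scalar is fixed and the grade-1 and grade-2 blades all flip sign, giving 6/5 + 4/3*e1; translating back:
Answer: 6/5 + 4/3*i


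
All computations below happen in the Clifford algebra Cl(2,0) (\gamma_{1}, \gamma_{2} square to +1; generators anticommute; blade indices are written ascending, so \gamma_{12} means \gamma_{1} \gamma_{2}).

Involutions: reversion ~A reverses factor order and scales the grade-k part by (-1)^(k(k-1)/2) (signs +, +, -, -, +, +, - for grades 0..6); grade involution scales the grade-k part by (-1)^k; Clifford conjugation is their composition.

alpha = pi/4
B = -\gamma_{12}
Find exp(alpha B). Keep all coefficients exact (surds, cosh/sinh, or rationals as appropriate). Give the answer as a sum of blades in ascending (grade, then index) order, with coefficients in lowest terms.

B^2 = (-1)^2*(\gamma_{12})^2 = 1*(-1) = -1 (a basis 2-blade squares to minus the product of its generators' squares).
B^2 = -1 — the series telescopes trigonometrically here: l = 1, alpha*l = \frac{\pi}{4}, so exp(alpha B) = cos(\frac{\pi}{4}) + (sin(\frac{\pi}{4})/1)*B = \frac{\sqrt{2}}{2} + (\frac{\sqrt{2}}{2})*B.
Answer: \frac{\sqrt{2}}{2} - \frac{\sqrt{2}}{2} \gamma_{12}


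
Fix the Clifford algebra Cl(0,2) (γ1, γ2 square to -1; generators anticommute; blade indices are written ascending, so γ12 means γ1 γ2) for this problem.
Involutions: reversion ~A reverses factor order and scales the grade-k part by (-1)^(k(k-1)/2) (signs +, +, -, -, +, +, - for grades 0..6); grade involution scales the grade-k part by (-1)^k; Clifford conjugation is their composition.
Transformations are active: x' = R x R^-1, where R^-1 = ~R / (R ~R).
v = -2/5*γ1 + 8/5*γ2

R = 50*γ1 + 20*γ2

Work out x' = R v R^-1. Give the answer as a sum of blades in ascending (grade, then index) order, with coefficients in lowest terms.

~R = 50*γ1 + 20*γ2, and R ~R = -2900, so R^-1 = ~R / (-2900).
R v = -12 + 88*γ12
Answer: 118/145*γ1 - 208/145*γ2


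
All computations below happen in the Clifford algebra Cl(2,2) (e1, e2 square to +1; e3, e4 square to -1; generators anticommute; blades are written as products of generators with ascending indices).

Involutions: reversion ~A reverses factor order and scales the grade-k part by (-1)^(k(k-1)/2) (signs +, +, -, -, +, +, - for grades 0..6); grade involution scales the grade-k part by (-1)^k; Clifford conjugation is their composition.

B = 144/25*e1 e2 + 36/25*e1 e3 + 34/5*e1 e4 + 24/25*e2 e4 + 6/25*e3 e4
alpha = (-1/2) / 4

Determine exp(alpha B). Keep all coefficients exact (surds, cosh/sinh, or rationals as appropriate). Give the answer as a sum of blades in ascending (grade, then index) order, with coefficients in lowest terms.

B^2 term by term: the squares give (144/25)^2*(e1 e2)^2 + (36/25)^2*(e1 e3)^2 + (34/5)^2*(e1 e4)^2 + (24/25)^2*(e2 e4)^2 + (6/25)^2*(e3 e4)^2 = 20736/625*(-1) + 1296/625*(+1) + 1156/25*(+1) + 576/625*(+1) + 36/625*(-1) = 16 (each basis 2-blade squares to minus the product of its generators' squares); cross terms between blades sharing an index anticommute and cancel; the commuting (index-disjoint) pairs give grade-4 terms 2*c*c'*(blade product), which cancel blade by blade — e1 e2 e3 e4: 1728/625 - 1728/625 = 0 — confirming B is simple. So B^2 = 16.
B^2 = 16 — since the square is positive, the closed form is hyperbolic: l = 4, alpha*l = -1/2, so exp(alpha B) = cosh(-1/2) + (sinh(-1/2)/4)*B = cosh(1/2) + (-sinh(1/2)/4)*B.
Answer: cosh(1/2) - 36*sinh(1/2)/25*e1 e2 - 9*sinh(1/2)/25*e1 e3 - 17*sinh(1/2)/10*e1 e4 - 6*sinh(1/2)/25*e2 e4 - 3*sinh(1/2)/50*e3 e4


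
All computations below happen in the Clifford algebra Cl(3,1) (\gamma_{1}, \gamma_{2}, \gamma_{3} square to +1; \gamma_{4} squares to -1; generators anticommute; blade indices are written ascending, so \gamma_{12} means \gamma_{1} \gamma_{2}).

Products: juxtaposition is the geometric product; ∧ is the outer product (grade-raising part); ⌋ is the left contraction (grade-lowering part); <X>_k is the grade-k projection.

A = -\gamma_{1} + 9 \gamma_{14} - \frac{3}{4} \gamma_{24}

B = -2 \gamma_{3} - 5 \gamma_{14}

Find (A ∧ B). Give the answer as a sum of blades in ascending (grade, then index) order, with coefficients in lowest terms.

step 1: 2 \gamma_{13} + 18 \gamma_{134} - \frac{3}{2} \gamma_{234}
Answer: 2 \gamma_{13} + 18 \gamma_{134} - \frac{3}{2} \gamma_{234}


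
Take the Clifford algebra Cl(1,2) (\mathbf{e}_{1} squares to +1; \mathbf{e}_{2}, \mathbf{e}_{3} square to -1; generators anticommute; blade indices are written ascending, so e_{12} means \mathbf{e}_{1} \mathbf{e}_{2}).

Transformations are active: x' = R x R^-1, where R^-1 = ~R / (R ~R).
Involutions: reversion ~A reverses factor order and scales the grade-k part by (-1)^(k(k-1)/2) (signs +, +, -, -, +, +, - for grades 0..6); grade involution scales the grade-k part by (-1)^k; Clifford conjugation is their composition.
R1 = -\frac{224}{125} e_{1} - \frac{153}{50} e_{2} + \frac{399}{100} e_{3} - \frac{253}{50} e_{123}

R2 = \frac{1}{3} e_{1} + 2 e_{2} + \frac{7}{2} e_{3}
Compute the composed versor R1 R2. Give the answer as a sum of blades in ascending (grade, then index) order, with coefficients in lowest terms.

Distribute over the terms of R2 (each basis-blade product reordered to ascending indices, repeated generators contracted through their squares):
R1 (\frac{1}{3} e_{1}) = -\frac{224}{375} + \frac{51}{50} e_{12} - \frac{133}{100} e_{13} - \frac{253}{150} e_{23}
R1 (2 e_{2}) = \frac{153}{25} - \frac{448}{125} e_{12} - \frac{253}{25} e_{13} - \frac{399}{50} e_{23}
R1 (\frac{7}{2} e_{3}) = -\frac{2793}{200} + \frac{1771}{100} e_{12} - \frac{784}{125} e_{13} - \frac{1071}{100} e_{23}
Summing the partial products and collecting blades:
Answer: -\frac{25327}{3000} + \frac{7573}{500} e_{12} - \frac{8861}{500} e_{13} - \frac{6113}{300} e_{23}


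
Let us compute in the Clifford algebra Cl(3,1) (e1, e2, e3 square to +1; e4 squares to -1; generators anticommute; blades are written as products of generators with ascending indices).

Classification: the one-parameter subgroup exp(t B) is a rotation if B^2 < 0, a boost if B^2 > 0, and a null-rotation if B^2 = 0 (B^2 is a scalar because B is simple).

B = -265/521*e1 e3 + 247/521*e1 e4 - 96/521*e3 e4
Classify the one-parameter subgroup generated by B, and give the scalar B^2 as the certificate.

B^2 term by term: the squares give (-265/521)^2*(e1 e3)^2 + (247/521)^2*(e1 e4)^2 + (-96/521)^2*(e3 e4)^2 = 70225/271441*(-1) + 61009/271441*(+1) + 9216/271441*(+1) = 0 (each basis 2-blade squares to minus the product of its generators' squares); cross terms between blades sharing an index anticommute and cancel. So B^2 = 0.
Answer: null-rotation, certificate B^2 = 0. One invariant decides it: the square 0 survives every conjugation, and its sign is exactly the classification.


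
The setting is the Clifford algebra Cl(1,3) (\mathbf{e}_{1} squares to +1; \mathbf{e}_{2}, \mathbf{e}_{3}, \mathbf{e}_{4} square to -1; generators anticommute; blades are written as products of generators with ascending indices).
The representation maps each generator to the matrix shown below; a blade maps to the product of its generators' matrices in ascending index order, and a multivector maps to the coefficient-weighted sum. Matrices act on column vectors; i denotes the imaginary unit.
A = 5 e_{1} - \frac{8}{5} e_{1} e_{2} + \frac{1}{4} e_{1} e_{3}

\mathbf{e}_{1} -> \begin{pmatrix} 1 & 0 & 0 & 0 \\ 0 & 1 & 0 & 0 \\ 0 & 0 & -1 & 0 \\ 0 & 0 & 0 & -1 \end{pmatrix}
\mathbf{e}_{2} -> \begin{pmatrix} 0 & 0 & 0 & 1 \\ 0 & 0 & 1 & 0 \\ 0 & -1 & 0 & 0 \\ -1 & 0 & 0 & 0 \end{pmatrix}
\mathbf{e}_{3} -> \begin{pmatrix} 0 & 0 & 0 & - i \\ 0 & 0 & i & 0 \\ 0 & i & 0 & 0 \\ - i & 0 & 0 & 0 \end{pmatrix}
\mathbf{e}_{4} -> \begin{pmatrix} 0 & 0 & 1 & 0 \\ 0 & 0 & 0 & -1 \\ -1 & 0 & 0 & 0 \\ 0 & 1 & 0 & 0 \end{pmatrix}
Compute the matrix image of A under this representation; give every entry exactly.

Bivector images (products of the table entries): rho(e_{1} e_{2}) = rho(\mathbf{e}_{1})rho(\mathbf{e}_{2}) = \begin{pmatrix} 0 & 0 & 0 & 1 \\ 0 & 0 & 1 & 0 \\ 0 & 1 & 0 & 0 \\ 1 & 0 & 0 & 0 \end{pmatrix}; rho(e_{1} e_{3}) = rho(\mathbf{e}_{1})rho(\mathbf{e}_{3}) = \begin{pmatrix} 0 & 0 & 0 & - i \\ 0 & 0 & i & 0 \\ 0 & - i & 0 & 0 \\ i & 0 & 0 & 0 \end{pmatrix}.
M = (5)*rho(e_{1}) + (-\frac{8}{5})*rho(e_{1} e_{2}) + (\frac{1}{4})*rho(e_{1} e_{3}), summed entrywise:
Answer: \begin{pmatrix} 5 & 0 & 0 & - \frac{8}{5} - \frac{i}{4} \\ 0 & 5 & - \frac{8}{5} + \frac{i}{4} & 0 \\ 0 & - \frac{8}{5} - \frac{i}{4} & -5 & 0 \\ - \frac{8}{5} + \frac{i}{4} & 0 & 0 & -5 \end{pmatrix}


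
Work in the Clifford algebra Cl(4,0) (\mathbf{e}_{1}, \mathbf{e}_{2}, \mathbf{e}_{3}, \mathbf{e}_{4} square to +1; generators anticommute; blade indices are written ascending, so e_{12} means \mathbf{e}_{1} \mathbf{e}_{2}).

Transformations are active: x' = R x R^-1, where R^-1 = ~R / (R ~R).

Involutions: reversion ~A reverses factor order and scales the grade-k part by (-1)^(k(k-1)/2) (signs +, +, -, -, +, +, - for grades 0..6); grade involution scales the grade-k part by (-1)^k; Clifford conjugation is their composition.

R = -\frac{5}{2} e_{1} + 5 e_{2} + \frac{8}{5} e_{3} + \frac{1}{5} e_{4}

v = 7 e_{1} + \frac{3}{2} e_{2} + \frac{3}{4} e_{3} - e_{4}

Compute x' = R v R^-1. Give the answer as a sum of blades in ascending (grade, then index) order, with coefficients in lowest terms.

~R = -\frac{5}{2} e_{1} + 5 e_{2} + \frac{8}{5} e_{3} + \frac{1}{5} e_{4}, and R ~R = \frac{677}{20}, so R^-1 = ~R / (\frac{677}{20}).
R v = -9 - \frac{155}{4} e_{12} - \frac{523}{40} e_{13} + \frac{11}{10} e_{14} + \frac{27}{20} e_{23} - \frac{53}{10} e_{24} - \frac{7}{4} e_{34}
Answer: -\frac{3839}{677} e_{1} - \frac{5631}{1354} e_{2} - \frac{4335}{2708} e_{3} + \frac{605}{677} e_{4}


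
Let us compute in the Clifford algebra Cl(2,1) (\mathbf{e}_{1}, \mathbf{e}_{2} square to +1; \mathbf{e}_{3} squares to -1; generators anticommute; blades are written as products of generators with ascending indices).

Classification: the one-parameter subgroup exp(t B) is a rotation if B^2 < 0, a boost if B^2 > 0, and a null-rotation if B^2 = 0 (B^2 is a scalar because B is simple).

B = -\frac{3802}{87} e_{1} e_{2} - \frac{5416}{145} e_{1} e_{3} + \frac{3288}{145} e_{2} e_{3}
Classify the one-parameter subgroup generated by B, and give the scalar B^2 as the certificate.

B^2 term by term: the squares give (-\frac{3802}{87})^2*(e_{1} e_{2})^2 + (-\frac{5416}{145})^2*(e_{1} e_{3})^2 + (\frac{3288}{145})^2*(e_{2} e_{3})^2 = \frac{14455204}{7569}*(-1) + \frac{29333056}{21025}*(+1) + \frac{10810944}{21025}*(+1) = -\frac{4}{9} (each basis 2-blade squares to minus the product of its generators' squares); cross terms between blades sharing an index anticommute and cancel. So B^2 = -\frac{4}{9}.
Answer: rotation, certificate B^2 = -\frac{4}{9}. Certificate logic: -\frac{4}{9} is a conjugation-invariant scalar, so its sign fixes rotation versus boost versus null-rotation outright.


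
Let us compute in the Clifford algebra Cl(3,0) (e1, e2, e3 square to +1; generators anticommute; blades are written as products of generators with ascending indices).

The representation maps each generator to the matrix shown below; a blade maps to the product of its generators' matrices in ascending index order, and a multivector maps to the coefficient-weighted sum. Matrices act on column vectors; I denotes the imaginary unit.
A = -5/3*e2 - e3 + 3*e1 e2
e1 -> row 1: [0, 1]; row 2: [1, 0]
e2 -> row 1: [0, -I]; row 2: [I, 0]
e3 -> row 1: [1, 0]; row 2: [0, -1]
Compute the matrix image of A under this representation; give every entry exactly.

Bivector images (products of the table entries): rho(e1 e2) = rho(e1)rho(e2) = row 1: [I, 0]; row 2: [0, -I].
M = (-5/3)*rho(e2) + (-1)*rho(e3) + (3)*rho(e1 e2), summed entrywise:
Answer: row 1: [-1 + 3*I, 5*I/3]; row 2: [-5*I/3, 1 - 3*I]


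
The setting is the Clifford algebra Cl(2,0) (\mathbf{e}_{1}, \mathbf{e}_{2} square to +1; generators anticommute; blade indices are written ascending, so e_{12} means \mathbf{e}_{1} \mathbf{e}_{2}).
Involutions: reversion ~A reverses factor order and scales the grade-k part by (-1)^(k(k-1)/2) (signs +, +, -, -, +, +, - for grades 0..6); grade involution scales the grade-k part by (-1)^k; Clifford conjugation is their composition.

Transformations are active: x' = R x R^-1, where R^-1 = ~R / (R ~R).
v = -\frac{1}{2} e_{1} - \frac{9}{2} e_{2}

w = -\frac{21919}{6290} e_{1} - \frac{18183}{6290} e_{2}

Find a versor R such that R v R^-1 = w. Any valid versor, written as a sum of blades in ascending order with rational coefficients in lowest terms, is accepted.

Construction: equal norms (both \frac{41}{2}) license R = v + w = -\frac{12532}{3145} e_{1} - \frac{23244}{3145} e_{2} — nothing changes along that direction, while (v - w)/2 changes sign, so v maps onto w.
Answer: -\frac{12532}{3145} e_{1} - \frac{23244}{3145} e_{2}


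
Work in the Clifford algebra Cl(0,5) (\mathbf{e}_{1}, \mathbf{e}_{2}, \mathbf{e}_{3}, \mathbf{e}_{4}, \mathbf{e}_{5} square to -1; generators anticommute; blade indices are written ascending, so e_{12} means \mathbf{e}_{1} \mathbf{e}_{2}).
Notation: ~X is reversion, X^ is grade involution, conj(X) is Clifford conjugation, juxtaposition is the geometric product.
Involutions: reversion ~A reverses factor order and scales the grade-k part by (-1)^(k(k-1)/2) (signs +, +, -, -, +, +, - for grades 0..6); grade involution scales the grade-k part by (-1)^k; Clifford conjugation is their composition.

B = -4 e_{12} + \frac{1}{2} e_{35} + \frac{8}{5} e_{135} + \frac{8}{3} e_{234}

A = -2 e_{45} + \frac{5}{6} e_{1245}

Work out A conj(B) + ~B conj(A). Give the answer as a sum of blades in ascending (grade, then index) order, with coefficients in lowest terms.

first term: -e_{34} - \frac{10}{3} e_{45} + \frac{16}{5} e_{134} - \frac{20}{9} e_{135} - \frac{4}{3} e_{234} - \frac{16}{3} e_{235} + \frac{5}{12} e_{1234} - 8 e_{1245}
second term: -e_{34} - \frac{10}{3} e_{45} - \frac{16}{5} e_{134} + \frac{20}{9} e_{135} + \frac{4}{3} e_{234} + \frac{16}{3} e_{235} - \frac{5}{12} e_{1234} + 8 e_{1245}
Answer: -2 e_{34} - \frac{20}{3} e_{45}


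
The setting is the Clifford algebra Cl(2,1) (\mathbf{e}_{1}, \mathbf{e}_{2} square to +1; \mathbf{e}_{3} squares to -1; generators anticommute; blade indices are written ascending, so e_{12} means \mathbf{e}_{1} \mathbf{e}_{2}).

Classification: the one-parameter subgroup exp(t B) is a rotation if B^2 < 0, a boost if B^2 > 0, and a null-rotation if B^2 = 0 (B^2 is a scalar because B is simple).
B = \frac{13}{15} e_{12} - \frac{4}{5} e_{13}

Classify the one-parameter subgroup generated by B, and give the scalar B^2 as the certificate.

B^2 term by term: the squares give (\frac{13}{15})^2*(e_{12})^2 + (-\frac{4}{5})^2*(e_{13})^2 = \frac{169}{225}*(-1) + \frac{16}{25}*(+1) = -\frac{1}{9} (each basis 2-blade squares to minus the product of its generators' squares); cross terms between blades sharing an index anticommute and cancel. So B^2 = -\frac{1}{9}.
Answer: rotation, certificate B^2 = -\frac{1}{9}. Because -\frac{1}{9} is invariant under every versor sandwich, the classification follows from its sign alone.


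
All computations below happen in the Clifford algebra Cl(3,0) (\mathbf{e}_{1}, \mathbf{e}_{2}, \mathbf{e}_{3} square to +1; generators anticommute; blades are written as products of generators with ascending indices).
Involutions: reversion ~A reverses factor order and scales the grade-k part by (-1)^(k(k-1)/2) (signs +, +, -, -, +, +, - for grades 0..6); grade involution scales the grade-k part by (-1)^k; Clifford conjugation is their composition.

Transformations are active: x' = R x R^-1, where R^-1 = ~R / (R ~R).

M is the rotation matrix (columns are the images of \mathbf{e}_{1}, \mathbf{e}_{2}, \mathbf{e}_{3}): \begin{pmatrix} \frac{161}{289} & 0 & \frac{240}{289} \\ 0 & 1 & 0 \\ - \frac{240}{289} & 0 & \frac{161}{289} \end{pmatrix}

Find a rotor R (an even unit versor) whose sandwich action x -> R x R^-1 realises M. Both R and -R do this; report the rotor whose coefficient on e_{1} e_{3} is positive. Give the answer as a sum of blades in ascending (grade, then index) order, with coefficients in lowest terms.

Method: write R = a + b12*e_{1} e_{2} + b13*e_{1} e_{3} + b23*e_{2} e_{3} with a^2 + b12^2 + b13^2 + b23^2 = 1 (so R^-1 = ~R). Expanding the columns R e_j ~R gives tr M = 4a^2 - 1 and, from the antisymmetric part, M21 - M12 = -4a*b12, M13 - M31 = 4a*b13, M32 - M23 = -4a*b23.
Here tr M = \frac{611}{289}, so a^2 = (1 + tr M)/4 = \frac{225}{289} and a = ±\frac{15}{17}. Taking a = \frac{15}{17}: M21 - M12 = 0, M13 - M31 = \frac{480}{289}, M32 - M23 = 0, giving b12 = 0, b13 = \frac{8}{17}, b23 = 0, i.e. R = \frac{15}{17} + \frac{8}{17} e_{1} e_{3}.
Its e_{1} e_{3} coefficient is already positive.
Answer: \frac{15}{17} + \frac{8}{17} e_{1} e_{3}. Uniqueness: Spin(3) -> SO(3) maps R and -R to the same rotation of trace \frac{611}{289}; fixing the sign of the e_{1} e_{3} coefficient removes the ambiguity.


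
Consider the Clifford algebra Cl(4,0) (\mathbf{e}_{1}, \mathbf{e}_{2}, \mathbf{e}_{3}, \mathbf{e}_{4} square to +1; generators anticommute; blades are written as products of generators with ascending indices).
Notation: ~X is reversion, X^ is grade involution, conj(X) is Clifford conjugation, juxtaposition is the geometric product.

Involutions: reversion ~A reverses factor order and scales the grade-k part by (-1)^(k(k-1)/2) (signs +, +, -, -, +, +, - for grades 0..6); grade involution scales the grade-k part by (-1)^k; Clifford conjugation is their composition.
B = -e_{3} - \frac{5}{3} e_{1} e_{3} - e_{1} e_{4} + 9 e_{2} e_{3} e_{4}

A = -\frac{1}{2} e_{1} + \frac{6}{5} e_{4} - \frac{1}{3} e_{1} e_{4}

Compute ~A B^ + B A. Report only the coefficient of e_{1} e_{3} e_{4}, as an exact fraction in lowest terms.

first term: \frac{1}{3} + \frac{6}{5} e_{1} + \frac{5}{6} e_{3} + \frac{1}{2} e_{4} - \frac{1}{2} e_{1} e_{3} - \frac{54}{5} e_{2} e_{3} - \frac{79}{45} e_{3} e_{4} - 3 e_{1} e_{2} e_{3} - \frac{7}{3} e_{1} e_{3} e_{4} + \frac{9}{2} e_{1} e_{2} e_{3} e_{4}
second term: -\frac{1}{3} - \frac{6}{5} e_{1} - \frac{5}{6} e_{3} - \frac{1}{2} e_{4} - \frac{1}{2} e_{1} e_{3} + \frac{54}{5} e_{2} e_{3} - \frac{79}{45} e_{3} e_{4} + 3 e_{1} e_{2} e_{3} - \frac{7}{3} e_{1} e_{3} e_{4} + \frac{9}{2} e_{1} e_{2} e_{3} e_{4}
Answer: -\frac{14}{3}


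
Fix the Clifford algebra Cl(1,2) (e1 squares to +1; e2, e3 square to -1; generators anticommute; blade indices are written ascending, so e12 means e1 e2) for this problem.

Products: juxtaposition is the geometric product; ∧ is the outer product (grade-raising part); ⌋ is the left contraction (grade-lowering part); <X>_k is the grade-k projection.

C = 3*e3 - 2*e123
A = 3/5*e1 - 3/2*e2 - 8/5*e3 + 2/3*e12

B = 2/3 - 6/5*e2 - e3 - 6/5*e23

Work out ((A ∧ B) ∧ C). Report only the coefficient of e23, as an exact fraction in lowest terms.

step 1: 2/5*e1 - e2 - 16/15*e3 - 62/225*e12 - 3/5*e13 - 21/50*e23 - 104/75*e123
step 2: 6/5*e13 - 3*e23 - 62/75*e123
Answer: -3


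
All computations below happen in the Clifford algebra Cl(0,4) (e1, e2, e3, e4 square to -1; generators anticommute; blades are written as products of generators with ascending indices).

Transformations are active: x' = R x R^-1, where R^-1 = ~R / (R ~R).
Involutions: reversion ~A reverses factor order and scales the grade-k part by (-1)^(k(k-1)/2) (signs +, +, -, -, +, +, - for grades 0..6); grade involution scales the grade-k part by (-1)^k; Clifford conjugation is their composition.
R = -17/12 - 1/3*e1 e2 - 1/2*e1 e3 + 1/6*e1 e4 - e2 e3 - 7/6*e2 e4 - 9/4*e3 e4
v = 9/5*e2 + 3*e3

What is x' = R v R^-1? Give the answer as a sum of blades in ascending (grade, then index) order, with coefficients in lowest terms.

~R = -17/12 + 1/3*e1 e2 + 1/2*e1 e3 - 1/6*e1 e4 + e2 e3 + 7/6*e2 e4 + 9/4*e3 e4, and R ~R = 707/72, so R^-1 = ~R / (707/72).
R v = 21/10*e1 + 9/20*e2 - 121/20*e3 - 177/20*e4 - 1/10*e1 e2 e3 - 3/10*e1 e2 e4 - 1/2*e1 e3 e4 - 11/20*e2 e3 e4
Answer: -144/505*e1 - 5931/3535*e2 - 4812/3535*e3 + 1935/707*e4


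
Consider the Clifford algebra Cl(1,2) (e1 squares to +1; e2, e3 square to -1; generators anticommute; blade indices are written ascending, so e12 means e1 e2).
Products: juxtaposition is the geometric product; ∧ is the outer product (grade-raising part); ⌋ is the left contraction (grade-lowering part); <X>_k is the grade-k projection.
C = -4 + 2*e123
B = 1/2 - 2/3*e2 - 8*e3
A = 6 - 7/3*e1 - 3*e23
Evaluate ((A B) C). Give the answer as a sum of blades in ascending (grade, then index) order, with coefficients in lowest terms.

step 1: 3 - 7/6*e1 - 28*e2 - 46*e3 + 14/9*e12 + 56/3*e13 - 3/2*e23
step 2: -12 + 23/3*e1 + 224/3*e2 + 1684/9*e3 + 772/9*e12 - 392/3*e13 + 11/3*e23 + 6*e123
Answer: -12 + 23/3*e1 + 224/3*e2 + 1684/9*e3 + 772/9*e12 - 392/3*e13 + 11/3*e23 + 6*e123


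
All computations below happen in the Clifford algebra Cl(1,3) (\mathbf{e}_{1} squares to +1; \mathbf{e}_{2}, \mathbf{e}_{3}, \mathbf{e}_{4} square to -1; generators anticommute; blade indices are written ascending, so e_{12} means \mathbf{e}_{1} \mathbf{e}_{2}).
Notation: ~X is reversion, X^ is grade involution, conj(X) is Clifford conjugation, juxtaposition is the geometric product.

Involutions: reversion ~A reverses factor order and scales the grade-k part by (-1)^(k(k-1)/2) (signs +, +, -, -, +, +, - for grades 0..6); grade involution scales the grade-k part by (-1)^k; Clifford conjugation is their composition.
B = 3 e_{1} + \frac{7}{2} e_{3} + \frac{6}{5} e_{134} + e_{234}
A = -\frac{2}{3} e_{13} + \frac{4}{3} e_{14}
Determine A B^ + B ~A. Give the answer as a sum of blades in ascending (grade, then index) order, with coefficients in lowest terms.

first term: -\frac{7}{3} e_{1} - \frac{2}{5} e_{3} + \frac{24}{5} e_{4} + \frac{4}{3} e_{123} + \frac{2}{3} e_{124} + \frac{14}{3} e_{134}
second term: \frac{7}{3} e_{1} + \frac{18}{5} e_{3} - \frac{16}{5} e_{4} - \frac{4}{3} e_{123} - \frac{2}{3} e_{124} + \frac{14}{3} e_{134}
Answer: \frac{16}{5} e_{3} + \frac{8}{5} e_{4} + \frac{28}{3} e_{134}


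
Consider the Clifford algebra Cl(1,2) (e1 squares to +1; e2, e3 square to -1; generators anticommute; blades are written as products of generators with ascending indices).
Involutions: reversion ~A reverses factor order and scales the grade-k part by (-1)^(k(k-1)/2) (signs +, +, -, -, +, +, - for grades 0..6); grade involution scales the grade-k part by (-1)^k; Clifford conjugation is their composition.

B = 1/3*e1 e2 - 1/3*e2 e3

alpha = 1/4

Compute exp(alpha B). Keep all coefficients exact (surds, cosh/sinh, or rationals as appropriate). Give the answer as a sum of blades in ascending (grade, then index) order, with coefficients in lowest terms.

B^2 term by term: the squares give (1/3)^2*(e1 e2)^2 + (-1/3)^2*(e2 e3)^2 = 1/9*(+1) + 1/9*(-1) = 0 (each basis 2-blade squares to minus the product of its generators' squares); cross terms between blades sharing an index anticommute and cancel. So B^2 = 0.
B^2 = 0, so the series truncates immediately: exp(alpha B) = 1 + alpha B (parabolic case).
Answer: 1 + 1/12*e1 e2 - 1/12*e2 e3


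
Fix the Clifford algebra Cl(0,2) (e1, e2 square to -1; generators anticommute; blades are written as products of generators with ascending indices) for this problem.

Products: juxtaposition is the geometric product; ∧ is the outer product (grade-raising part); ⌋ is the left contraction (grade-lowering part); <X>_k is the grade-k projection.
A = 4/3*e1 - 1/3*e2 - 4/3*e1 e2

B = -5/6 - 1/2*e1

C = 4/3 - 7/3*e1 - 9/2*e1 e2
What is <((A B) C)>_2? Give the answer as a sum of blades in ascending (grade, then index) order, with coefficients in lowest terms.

step 1: 2/3 - 10/9*e1 + 17/18*e2 + 17/18*e1 e2
step 2: 275/108 - 787/108*e1 - 107/18*e2 + 25/54*e1 e2
step 3: 25/54*e1 e2
Answer: 25/54*e1 e2


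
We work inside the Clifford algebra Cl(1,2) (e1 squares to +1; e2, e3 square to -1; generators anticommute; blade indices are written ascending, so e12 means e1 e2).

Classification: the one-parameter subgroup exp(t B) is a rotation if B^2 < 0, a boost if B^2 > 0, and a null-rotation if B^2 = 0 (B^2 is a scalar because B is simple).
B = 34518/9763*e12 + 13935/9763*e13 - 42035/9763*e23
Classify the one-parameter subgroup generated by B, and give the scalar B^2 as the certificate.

B^2 term by term: the squares give (34518/9763)^2*(e12)^2 + (13935/9763)^2*(e13)^2 + (-42035/9763)^2*(e23)^2 = 1191492324/95316169*(+1) + 194184225/95316169*(+1) + 1766941225/95316169*(-1) = -4 (each basis 2-blade squares to minus the product of its generators' squares); cross terms between blades sharing an index anticommute and cancel. So B^2 = -4.
Answer: rotation, certificate B^2 = -4. Certificate logic: -4 is a conjugation-invariant scalar, so its sign fixes rotation versus boost versus null-rotation outright.


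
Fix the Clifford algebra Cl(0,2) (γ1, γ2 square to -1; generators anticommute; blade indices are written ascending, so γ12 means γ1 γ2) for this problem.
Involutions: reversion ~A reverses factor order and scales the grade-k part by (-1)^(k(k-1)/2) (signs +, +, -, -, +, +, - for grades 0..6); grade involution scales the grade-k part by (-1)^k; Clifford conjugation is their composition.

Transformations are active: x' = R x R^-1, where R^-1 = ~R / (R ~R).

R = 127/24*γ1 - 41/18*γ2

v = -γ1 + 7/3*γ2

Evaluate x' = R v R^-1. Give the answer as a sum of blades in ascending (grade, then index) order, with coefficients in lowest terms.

~R = 127/24*γ1 - 41/18*γ2, and R ~R = -172057/5184, so R^-1 = ~R / (-172057/5184).
R v = 2291/216 + 725/72*γ12
Answer: -14133/5933*γ1 - 15619/17799*γ2


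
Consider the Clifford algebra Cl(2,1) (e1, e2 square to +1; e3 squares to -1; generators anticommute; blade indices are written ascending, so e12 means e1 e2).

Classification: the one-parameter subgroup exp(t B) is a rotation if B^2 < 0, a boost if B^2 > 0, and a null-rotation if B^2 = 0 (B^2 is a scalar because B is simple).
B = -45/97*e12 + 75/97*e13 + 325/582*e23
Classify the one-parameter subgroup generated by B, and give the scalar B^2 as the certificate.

B^2 term by term: the squares give (-45/97)^2*(e12)^2 + (75/97)^2*(e13)^2 + (325/582)^2*(e23)^2 = 2025/9409*(-1) + 5625/9409*(+1) + 105625/338724*(+1) = 25/36 (each basis 2-blade squares to minus the product of its generators' squares); cross terms between blades sharing an index anticommute and cancel. So B^2 = 25/36.
Answer: boost, certificate B^2 = 25/36. No conjugation can change B^2 = 25/36; the sign gives the class.


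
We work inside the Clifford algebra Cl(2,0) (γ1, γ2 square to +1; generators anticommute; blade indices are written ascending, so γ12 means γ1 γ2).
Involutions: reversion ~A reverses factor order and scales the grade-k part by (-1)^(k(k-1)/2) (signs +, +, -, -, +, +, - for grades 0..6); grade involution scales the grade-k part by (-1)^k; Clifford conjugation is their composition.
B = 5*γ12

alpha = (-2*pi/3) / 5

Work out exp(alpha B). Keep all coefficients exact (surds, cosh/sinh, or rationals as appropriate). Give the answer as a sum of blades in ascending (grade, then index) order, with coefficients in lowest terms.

B^2 = (5)^2*(γ12)^2 = 25*(-1) = -25 (a basis 2-blade squares to minus the product of its generators' squares).
B^2 = -25 — since the square is negative, the closed form is circular: l = 5, alpha*l = -2*pi/3, so exp(alpha B) = cos(-2*pi/3) + (sin(-2*pi/3)/5)*B = -1/2 + (-sqrt(3)/10)*B.
Answer: -1/2 - sqrt(3)/2*γ12


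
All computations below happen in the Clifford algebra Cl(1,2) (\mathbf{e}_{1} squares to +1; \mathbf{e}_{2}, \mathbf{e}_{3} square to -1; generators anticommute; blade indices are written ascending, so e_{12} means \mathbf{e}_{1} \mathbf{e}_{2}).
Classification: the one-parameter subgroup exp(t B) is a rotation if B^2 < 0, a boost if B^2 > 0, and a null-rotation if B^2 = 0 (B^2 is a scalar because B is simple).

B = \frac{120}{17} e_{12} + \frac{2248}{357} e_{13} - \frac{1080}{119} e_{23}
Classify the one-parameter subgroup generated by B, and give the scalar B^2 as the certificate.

B^2 term by term: the squares give (\frac{120}{17})^2*(e_{12})^2 + (\frac{2248}{357})^2*(e_{13})^2 + (-\frac{1080}{119})^2*(e_{23})^2 = \frac{14400}{289}*(+1) + \frac{5053504}{127449}*(+1) + \frac{1166400}{14161}*(-1) = \frac{64}{9} (each basis 2-blade squares to minus the product of its generators' squares); cross terms between blades sharing an index anticommute and cancel. So B^2 = \frac{64}{9}.
Answer: boost, certificate B^2 = \frac{64}{9}. Certificate logic: \frac{64}{9} is a conjugation-invariant scalar, so its sign fixes rotation versus boost versus null-rotation outright.


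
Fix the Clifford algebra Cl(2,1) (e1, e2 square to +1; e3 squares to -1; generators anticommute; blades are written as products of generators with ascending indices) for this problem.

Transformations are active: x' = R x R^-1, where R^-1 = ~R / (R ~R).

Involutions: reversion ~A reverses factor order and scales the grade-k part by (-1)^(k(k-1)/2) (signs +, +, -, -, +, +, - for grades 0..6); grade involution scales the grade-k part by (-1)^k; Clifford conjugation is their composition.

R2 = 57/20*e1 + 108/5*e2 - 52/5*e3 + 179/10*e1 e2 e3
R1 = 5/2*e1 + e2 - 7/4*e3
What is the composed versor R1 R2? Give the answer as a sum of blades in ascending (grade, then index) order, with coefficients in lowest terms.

Distribute over the terms of R1 (each basis-blade product reordered to ascending indices, repeated generators contracted through their squares):
(5/2*e1) R2 = 57/8 + 54*e1 e2 - 26*e1 e3 + 179/4*e2 e3
(e2) R2 = 108/5 - 57/20*e1 e2 - 179/10*e1 e3 - 52/5*e2 e3
(-7/4*e3) R2 = -91/5 + 1253/40*e1 e2 + 399/80*e1 e3 + 189/5*e2 e3
Summing the partial products and collecting blades:
Answer: 421/40 + 3299/40*e1 e2 - 3113/80*e1 e3 + 1443/20*e2 e3


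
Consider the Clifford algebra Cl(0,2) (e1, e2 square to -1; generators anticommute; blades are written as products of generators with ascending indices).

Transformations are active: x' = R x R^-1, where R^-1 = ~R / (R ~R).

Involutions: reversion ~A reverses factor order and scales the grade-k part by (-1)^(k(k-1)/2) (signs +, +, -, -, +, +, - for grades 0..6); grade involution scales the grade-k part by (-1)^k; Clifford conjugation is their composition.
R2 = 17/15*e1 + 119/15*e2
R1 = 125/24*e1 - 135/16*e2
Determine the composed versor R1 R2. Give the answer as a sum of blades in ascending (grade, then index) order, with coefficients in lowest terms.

Distribute over the terms of R1 (each basis-blade product reordered to ascending indices, repeated generators contracted through their squares):
(125/24*e1) R2 = -425/72 + 2975/72*e1 e2
(-135/16*e2) R2 = 1071/16 + 153/16*e1 e2
Summing the partial products and collecting blades:
Answer: 8789/144 + 7327/144*e1 e2
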